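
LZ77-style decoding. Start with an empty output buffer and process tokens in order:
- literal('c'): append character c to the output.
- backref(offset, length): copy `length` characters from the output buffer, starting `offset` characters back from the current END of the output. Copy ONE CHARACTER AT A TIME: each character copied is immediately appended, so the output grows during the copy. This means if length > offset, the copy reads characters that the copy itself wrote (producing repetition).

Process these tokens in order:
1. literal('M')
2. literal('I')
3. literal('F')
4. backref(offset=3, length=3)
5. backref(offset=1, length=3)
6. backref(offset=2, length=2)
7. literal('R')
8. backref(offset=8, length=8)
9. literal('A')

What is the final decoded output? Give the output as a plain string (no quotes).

Token 1: literal('M'). Output: "M"
Token 2: literal('I'). Output: "MI"
Token 3: literal('F'). Output: "MIF"
Token 4: backref(off=3, len=3). Copied 'MIF' from pos 0. Output: "MIFMIF"
Token 5: backref(off=1, len=3) (overlapping!). Copied 'FFF' from pos 5. Output: "MIFMIFFFF"
Token 6: backref(off=2, len=2). Copied 'FF' from pos 7. Output: "MIFMIFFFFFF"
Token 7: literal('R'). Output: "MIFMIFFFFFFR"
Token 8: backref(off=8, len=8). Copied 'IFFFFFFR' from pos 4. Output: "MIFMIFFFFFFRIFFFFFFR"
Token 9: literal('A'). Output: "MIFMIFFFFFFRIFFFFFFRA"

Answer: MIFMIFFFFFFRIFFFFFFRA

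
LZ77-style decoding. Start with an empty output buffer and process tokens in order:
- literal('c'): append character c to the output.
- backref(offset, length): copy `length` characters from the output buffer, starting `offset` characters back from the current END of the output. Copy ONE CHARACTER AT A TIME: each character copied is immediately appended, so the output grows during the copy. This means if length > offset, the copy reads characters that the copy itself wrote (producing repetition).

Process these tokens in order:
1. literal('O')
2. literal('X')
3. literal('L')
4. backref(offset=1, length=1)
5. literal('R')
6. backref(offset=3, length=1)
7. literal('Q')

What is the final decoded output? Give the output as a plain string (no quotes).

Answer: OXLLRLQ

Derivation:
Token 1: literal('O'). Output: "O"
Token 2: literal('X'). Output: "OX"
Token 3: literal('L'). Output: "OXL"
Token 4: backref(off=1, len=1). Copied 'L' from pos 2. Output: "OXLL"
Token 5: literal('R'). Output: "OXLLR"
Token 6: backref(off=3, len=1). Copied 'L' from pos 2. Output: "OXLLRL"
Token 7: literal('Q'). Output: "OXLLRLQ"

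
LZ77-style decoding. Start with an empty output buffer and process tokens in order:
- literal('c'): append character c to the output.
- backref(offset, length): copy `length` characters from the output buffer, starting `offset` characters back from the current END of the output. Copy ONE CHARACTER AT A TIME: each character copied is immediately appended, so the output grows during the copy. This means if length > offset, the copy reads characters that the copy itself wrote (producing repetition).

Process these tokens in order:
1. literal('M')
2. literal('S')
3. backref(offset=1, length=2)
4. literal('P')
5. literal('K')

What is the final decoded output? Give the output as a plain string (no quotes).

Answer: MSSSPK

Derivation:
Token 1: literal('M'). Output: "M"
Token 2: literal('S'). Output: "MS"
Token 3: backref(off=1, len=2) (overlapping!). Copied 'SS' from pos 1. Output: "MSSS"
Token 4: literal('P'). Output: "MSSSP"
Token 5: literal('K'). Output: "MSSSPK"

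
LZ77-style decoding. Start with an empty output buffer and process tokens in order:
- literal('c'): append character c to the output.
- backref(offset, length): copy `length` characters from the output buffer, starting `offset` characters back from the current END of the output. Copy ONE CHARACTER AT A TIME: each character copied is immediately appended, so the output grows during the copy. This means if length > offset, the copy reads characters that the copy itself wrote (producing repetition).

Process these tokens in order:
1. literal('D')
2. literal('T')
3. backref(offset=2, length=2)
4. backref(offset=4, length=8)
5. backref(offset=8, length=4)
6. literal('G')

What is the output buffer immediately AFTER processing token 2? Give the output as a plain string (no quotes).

Answer: DT

Derivation:
Token 1: literal('D'). Output: "D"
Token 2: literal('T'). Output: "DT"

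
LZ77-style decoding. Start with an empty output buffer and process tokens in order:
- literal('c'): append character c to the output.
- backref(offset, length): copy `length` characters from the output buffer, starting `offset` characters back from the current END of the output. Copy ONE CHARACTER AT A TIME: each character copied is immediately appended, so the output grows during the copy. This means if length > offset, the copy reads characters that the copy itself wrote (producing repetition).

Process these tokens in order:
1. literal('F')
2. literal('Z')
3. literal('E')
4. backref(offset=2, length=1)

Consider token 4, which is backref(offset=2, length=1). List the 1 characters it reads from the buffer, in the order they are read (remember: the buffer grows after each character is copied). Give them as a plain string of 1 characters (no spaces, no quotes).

Token 1: literal('F'). Output: "F"
Token 2: literal('Z'). Output: "FZ"
Token 3: literal('E'). Output: "FZE"
Token 4: backref(off=2, len=1). Buffer before: "FZE" (len 3)
  byte 1: read out[1]='Z', append. Buffer now: "FZEZ"

Answer: Z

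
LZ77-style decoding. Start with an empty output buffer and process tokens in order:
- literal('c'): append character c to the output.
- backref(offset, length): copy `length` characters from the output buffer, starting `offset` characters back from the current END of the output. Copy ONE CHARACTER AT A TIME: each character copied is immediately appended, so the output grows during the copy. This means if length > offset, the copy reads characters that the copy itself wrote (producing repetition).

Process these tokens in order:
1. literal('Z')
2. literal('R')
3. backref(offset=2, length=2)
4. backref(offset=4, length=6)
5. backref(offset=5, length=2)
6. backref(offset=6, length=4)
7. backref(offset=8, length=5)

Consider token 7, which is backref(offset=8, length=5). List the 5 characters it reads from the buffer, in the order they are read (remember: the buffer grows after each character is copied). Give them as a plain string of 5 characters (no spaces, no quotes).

Answer: ZRRZZ

Derivation:
Token 1: literal('Z'). Output: "Z"
Token 2: literal('R'). Output: "ZR"
Token 3: backref(off=2, len=2). Copied 'ZR' from pos 0. Output: "ZRZR"
Token 4: backref(off=4, len=6) (overlapping!). Copied 'ZRZRZR' from pos 0. Output: "ZRZRZRZRZR"
Token 5: backref(off=5, len=2). Copied 'RZ' from pos 5. Output: "ZRZRZRZRZRRZ"
Token 6: backref(off=6, len=4). Copied 'ZRZR' from pos 6. Output: "ZRZRZRZRZRRZZRZR"
Token 7: backref(off=8, len=5). Buffer before: "ZRZRZRZRZRRZZRZR" (len 16)
  byte 1: read out[8]='Z', append. Buffer now: "ZRZRZRZRZRRZZRZRZ"
  byte 2: read out[9]='R', append. Buffer now: "ZRZRZRZRZRRZZRZRZR"
  byte 3: read out[10]='R', append. Buffer now: "ZRZRZRZRZRRZZRZRZRR"
  byte 4: read out[11]='Z', append. Buffer now: "ZRZRZRZRZRRZZRZRZRRZ"
  byte 5: read out[12]='Z', append. Buffer now: "ZRZRZRZRZRRZZRZRZRRZZ"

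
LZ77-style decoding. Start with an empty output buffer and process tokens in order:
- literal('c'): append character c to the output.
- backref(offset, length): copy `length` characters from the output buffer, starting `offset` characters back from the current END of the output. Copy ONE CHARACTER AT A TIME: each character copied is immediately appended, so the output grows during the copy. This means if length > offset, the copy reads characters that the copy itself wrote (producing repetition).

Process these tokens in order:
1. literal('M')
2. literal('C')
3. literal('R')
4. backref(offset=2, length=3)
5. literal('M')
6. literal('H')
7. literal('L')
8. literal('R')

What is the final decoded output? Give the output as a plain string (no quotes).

Token 1: literal('M'). Output: "M"
Token 2: literal('C'). Output: "MC"
Token 3: literal('R'). Output: "MCR"
Token 4: backref(off=2, len=3) (overlapping!). Copied 'CRC' from pos 1. Output: "MCRCRC"
Token 5: literal('M'). Output: "MCRCRCM"
Token 6: literal('H'). Output: "MCRCRCMH"
Token 7: literal('L'). Output: "MCRCRCMHL"
Token 8: literal('R'). Output: "MCRCRCMHLR"

Answer: MCRCRCMHLR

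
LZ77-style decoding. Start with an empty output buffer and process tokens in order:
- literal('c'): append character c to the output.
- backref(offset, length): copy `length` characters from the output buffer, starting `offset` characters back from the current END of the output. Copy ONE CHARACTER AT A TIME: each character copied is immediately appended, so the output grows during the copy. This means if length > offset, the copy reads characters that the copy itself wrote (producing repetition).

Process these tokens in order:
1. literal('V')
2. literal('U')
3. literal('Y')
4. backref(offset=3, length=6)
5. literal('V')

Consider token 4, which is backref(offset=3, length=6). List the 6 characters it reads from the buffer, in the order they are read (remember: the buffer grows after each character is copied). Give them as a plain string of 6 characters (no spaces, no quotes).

Token 1: literal('V'). Output: "V"
Token 2: literal('U'). Output: "VU"
Token 3: literal('Y'). Output: "VUY"
Token 4: backref(off=3, len=6). Buffer before: "VUY" (len 3)
  byte 1: read out[0]='V', append. Buffer now: "VUYV"
  byte 2: read out[1]='U', append. Buffer now: "VUYVU"
  byte 3: read out[2]='Y', append. Buffer now: "VUYVUY"
  byte 4: read out[3]='V', append. Buffer now: "VUYVUYV"
  byte 5: read out[4]='U', append. Buffer now: "VUYVUYVU"
  byte 6: read out[5]='Y', append. Buffer now: "VUYVUYVUY"

Answer: VUYVUY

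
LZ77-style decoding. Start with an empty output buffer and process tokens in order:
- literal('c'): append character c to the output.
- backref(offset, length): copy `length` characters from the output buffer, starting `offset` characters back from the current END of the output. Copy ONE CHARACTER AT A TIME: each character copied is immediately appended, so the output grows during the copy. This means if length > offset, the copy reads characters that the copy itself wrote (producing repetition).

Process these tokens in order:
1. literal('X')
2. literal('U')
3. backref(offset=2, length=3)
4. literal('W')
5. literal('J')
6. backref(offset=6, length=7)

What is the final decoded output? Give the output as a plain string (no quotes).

Token 1: literal('X'). Output: "X"
Token 2: literal('U'). Output: "XU"
Token 3: backref(off=2, len=3) (overlapping!). Copied 'XUX' from pos 0. Output: "XUXUX"
Token 4: literal('W'). Output: "XUXUXW"
Token 5: literal('J'). Output: "XUXUXWJ"
Token 6: backref(off=6, len=7) (overlapping!). Copied 'UXUXWJU' from pos 1. Output: "XUXUXWJUXUXWJU"

Answer: XUXUXWJUXUXWJU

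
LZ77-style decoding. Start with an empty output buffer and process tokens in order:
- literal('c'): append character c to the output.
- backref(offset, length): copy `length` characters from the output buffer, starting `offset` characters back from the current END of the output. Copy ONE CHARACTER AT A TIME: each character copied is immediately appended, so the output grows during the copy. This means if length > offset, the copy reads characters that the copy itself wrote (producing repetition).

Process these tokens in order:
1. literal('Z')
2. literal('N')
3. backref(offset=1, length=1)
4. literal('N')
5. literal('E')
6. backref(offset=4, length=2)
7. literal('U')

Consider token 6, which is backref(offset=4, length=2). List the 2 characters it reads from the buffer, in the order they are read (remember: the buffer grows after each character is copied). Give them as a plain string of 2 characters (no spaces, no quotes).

Token 1: literal('Z'). Output: "Z"
Token 2: literal('N'). Output: "ZN"
Token 3: backref(off=1, len=1). Copied 'N' from pos 1. Output: "ZNN"
Token 4: literal('N'). Output: "ZNNN"
Token 5: literal('E'). Output: "ZNNNE"
Token 6: backref(off=4, len=2). Buffer before: "ZNNNE" (len 5)
  byte 1: read out[1]='N', append. Buffer now: "ZNNNEN"
  byte 2: read out[2]='N', append. Buffer now: "ZNNNENN"

Answer: NN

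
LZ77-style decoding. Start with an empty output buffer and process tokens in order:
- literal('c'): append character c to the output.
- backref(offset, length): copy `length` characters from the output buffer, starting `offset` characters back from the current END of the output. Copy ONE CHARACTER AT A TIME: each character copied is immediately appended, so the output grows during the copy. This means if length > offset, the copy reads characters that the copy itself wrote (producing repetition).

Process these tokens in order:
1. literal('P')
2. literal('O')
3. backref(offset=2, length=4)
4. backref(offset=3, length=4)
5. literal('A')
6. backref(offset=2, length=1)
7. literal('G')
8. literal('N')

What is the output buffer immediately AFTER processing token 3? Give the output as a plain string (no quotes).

Token 1: literal('P'). Output: "P"
Token 2: literal('O'). Output: "PO"
Token 3: backref(off=2, len=4) (overlapping!). Copied 'POPO' from pos 0. Output: "POPOPO"

Answer: POPOPO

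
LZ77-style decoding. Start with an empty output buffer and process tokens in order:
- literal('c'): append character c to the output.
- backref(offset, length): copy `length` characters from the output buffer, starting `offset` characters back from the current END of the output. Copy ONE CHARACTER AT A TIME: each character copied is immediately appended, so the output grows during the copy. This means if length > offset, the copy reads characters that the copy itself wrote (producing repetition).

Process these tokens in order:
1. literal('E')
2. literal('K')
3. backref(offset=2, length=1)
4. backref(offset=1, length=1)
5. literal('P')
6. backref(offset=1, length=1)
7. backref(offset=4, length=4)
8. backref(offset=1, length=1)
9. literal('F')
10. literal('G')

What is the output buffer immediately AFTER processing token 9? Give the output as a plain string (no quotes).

Answer: EKEEPPEEPPPF

Derivation:
Token 1: literal('E'). Output: "E"
Token 2: literal('K'). Output: "EK"
Token 3: backref(off=2, len=1). Copied 'E' from pos 0. Output: "EKE"
Token 4: backref(off=1, len=1). Copied 'E' from pos 2. Output: "EKEE"
Token 5: literal('P'). Output: "EKEEP"
Token 6: backref(off=1, len=1). Copied 'P' from pos 4. Output: "EKEEPP"
Token 7: backref(off=4, len=4). Copied 'EEPP' from pos 2. Output: "EKEEPPEEPP"
Token 8: backref(off=1, len=1). Copied 'P' from pos 9. Output: "EKEEPPEEPPP"
Token 9: literal('F'). Output: "EKEEPPEEPPPF"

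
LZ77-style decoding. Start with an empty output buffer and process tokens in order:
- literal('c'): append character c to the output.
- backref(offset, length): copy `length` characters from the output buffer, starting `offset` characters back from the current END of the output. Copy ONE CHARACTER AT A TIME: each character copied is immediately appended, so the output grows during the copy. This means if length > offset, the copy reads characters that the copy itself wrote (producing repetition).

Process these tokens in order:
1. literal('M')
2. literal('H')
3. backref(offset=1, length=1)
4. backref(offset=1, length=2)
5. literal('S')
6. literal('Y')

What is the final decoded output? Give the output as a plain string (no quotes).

Token 1: literal('M'). Output: "M"
Token 2: literal('H'). Output: "MH"
Token 3: backref(off=1, len=1). Copied 'H' from pos 1. Output: "MHH"
Token 4: backref(off=1, len=2) (overlapping!). Copied 'HH' from pos 2. Output: "MHHHH"
Token 5: literal('S'). Output: "MHHHHS"
Token 6: literal('Y'). Output: "MHHHHSY"

Answer: MHHHHSY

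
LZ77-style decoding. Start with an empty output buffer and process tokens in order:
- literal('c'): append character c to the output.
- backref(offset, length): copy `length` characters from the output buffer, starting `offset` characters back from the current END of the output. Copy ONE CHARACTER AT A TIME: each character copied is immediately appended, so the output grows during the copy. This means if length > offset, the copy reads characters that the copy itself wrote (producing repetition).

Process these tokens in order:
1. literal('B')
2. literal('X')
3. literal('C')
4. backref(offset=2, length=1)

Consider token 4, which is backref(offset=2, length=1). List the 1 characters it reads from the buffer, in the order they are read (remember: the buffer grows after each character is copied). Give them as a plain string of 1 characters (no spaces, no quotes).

Answer: X

Derivation:
Token 1: literal('B'). Output: "B"
Token 2: literal('X'). Output: "BX"
Token 3: literal('C'). Output: "BXC"
Token 4: backref(off=2, len=1). Buffer before: "BXC" (len 3)
  byte 1: read out[1]='X', append. Buffer now: "BXCX"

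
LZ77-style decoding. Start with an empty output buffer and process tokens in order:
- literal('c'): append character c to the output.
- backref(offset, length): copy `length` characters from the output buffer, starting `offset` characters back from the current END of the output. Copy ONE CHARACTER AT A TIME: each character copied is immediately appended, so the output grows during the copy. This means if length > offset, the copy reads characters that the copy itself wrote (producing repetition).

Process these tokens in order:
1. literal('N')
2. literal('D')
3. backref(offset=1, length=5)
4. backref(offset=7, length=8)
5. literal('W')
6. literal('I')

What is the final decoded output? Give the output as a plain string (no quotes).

Token 1: literal('N'). Output: "N"
Token 2: literal('D'). Output: "ND"
Token 3: backref(off=1, len=5) (overlapping!). Copied 'DDDDD' from pos 1. Output: "NDDDDDD"
Token 4: backref(off=7, len=8) (overlapping!). Copied 'NDDDDDDN' from pos 0. Output: "NDDDDDDNDDDDDDN"
Token 5: literal('W'). Output: "NDDDDDDNDDDDDDNW"
Token 6: literal('I'). Output: "NDDDDDDNDDDDDDNWI"

Answer: NDDDDDDNDDDDDDNWI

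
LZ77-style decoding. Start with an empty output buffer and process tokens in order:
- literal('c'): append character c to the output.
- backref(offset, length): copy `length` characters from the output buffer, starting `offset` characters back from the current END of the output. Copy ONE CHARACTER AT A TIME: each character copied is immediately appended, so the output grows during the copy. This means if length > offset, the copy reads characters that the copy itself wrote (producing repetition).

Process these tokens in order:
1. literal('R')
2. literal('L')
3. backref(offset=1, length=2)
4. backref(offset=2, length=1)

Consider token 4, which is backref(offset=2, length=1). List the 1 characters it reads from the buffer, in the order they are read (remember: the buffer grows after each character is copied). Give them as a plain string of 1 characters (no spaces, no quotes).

Answer: L

Derivation:
Token 1: literal('R'). Output: "R"
Token 2: literal('L'). Output: "RL"
Token 3: backref(off=1, len=2) (overlapping!). Copied 'LL' from pos 1. Output: "RLLL"
Token 4: backref(off=2, len=1). Buffer before: "RLLL" (len 4)
  byte 1: read out[2]='L', append. Buffer now: "RLLLL"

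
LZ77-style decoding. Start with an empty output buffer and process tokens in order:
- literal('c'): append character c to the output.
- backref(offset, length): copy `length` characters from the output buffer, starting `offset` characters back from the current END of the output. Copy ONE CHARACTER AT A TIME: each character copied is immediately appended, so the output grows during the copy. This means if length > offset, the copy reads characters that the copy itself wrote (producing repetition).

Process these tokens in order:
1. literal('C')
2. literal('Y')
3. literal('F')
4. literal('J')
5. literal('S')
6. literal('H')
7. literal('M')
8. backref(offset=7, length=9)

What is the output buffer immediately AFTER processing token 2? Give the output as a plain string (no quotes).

Answer: CY

Derivation:
Token 1: literal('C'). Output: "C"
Token 2: literal('Y'). Output: "CY"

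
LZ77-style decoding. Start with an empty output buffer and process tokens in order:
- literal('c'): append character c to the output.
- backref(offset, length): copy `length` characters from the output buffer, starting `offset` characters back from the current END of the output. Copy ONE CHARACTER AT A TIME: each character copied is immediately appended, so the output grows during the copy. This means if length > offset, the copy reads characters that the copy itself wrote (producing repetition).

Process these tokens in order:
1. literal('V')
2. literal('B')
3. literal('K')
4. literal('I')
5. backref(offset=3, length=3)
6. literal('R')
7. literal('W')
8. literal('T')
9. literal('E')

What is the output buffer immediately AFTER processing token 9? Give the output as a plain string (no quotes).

Token 1: literal('V'). Output: "V"
Token 2: literal('B'). Output: "VB"
Token 3: literal('K'). Output: "VBK"
Token 4: literal('I'). Output: "VBKI"
Token 5: backref(off=3, len=3). Copied 'BKI' from pos 1. Output: "VBKIBKI"
Token 6: literal('R'). Output: "VBKIBKIR"
Token 7: literal('W'). Output: "VBKIBKIRW"
Token 8: literal('T'). Output: "VBKIBKIRWT"
Token 9: literal('E'). Output: "VBKIBKIRWTE"

Answer: VBKIBKIRWTE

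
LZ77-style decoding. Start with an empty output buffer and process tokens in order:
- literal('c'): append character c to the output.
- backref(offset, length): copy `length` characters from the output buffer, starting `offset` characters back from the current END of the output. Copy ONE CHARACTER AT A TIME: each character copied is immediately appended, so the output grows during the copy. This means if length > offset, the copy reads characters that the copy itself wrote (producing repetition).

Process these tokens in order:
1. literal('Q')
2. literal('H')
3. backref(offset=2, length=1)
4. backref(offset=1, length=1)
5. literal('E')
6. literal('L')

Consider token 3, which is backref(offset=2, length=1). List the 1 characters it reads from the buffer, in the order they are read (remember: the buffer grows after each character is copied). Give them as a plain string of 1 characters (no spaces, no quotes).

Answer: Q

Derivation:
Token 1: literal('Q'). Output: "Q"
Token 2: literal('H'). Output: "QH"
Token 3: backref(off=2, len=1). Buffer before: "QH" (len 2)
  byte 1: read out[0]='Q', append. Buffer now: "QHQ"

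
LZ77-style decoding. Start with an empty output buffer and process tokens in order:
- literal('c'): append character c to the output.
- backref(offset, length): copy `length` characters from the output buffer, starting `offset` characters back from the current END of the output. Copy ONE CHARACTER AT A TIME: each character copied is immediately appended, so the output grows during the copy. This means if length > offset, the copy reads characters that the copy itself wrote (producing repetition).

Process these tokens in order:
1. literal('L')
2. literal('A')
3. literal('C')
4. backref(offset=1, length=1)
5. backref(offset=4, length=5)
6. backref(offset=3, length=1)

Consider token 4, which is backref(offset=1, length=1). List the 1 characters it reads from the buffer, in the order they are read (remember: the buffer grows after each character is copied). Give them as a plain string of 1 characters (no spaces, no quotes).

Token 1: literal('L'). Output: "L"
Token 2: literal('A'). Output: "LA"
Token 3: literal('C'). Output: "LAC"
Token 4: backref(off=1, len=1). Buffer before: "LAC" (len 3)
  byte 1: read out[2]='C', append. Buffer now: "LACC"

Answer: C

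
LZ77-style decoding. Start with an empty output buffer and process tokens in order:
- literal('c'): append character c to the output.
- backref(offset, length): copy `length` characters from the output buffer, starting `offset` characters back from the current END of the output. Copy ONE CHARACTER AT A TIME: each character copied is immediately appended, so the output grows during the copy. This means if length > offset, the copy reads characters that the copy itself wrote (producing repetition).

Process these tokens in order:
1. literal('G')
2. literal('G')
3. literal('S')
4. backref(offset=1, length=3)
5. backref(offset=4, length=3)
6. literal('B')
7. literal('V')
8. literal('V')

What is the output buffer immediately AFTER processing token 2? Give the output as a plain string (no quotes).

Token 1: literal('G'). Output: "G"
Token 2: literal('G'). Output: "GG"

Answer: GG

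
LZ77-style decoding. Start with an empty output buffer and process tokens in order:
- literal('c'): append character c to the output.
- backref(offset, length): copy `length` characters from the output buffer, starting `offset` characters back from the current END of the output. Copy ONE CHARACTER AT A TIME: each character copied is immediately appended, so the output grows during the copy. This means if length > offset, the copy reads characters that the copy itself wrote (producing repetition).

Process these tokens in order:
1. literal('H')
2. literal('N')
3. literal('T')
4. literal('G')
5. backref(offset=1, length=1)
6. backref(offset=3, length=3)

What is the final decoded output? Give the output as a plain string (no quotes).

Answer: HNTGGTGG

Derivation:
Token 1: literal('H'). Output: "H"
Token 2: literal('N'). Output: "HN"
Token 3: literal('T'). Output: "HNT"
Token 4: literal('G'). Output: "HNTG"
Token 5: backref(off=1, len=1). Copied 'G' from pos 3. Output: "HNTGG"
Token 6: backref(off=3, len=3). Copied 'TGG' from pos 2. Output: "HNTGGTGG"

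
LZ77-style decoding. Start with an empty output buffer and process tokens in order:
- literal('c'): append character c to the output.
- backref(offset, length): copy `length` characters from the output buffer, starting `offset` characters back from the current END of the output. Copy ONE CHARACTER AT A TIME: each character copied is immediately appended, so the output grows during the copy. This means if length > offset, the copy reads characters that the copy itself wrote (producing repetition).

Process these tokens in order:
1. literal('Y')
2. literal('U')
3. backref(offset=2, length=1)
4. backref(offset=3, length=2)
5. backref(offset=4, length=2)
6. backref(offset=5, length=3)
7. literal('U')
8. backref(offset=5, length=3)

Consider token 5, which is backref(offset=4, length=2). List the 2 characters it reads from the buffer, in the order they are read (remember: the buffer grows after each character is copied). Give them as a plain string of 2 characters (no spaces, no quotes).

Token 1: literal('Y'). Output: "Y"
Token 2: literal('U'). Output: "YU"
Token 3: backref(off=2, len=1). Copied 'Y' from pos 0. Output: "YUY"
Token 4: backref(off=3, len=2). Copied 'YU' from pos 0. Output: "YUYYU"
Token 5: backref(off=4, len=2). Buffer before: "YUYYU" (len 5)
  byte 1: read out[1]='U', append. Buffer now: "YUYYUU"
  byte 2: read out[2]='Y', append. Buffer now: "YUYYUUY"

Answer: UY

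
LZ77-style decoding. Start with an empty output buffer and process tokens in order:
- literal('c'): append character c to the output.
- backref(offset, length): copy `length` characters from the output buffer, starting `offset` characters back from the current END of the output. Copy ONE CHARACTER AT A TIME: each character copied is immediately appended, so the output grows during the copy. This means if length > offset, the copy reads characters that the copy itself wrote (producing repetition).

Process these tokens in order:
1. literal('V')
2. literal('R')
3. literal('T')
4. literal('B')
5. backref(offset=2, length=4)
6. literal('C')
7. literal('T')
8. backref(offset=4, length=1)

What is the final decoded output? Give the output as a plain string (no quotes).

Answer: VRTBTBTBCTT

Derivation:
Token 1: literal('V'). Output: "V"
Token 2: literal('R'). Output: "VR"
Token 3: literal('T'). Output: "VRT"
Token 4: literal('B'). Output: "VRTB"
Token 5: backref(off=2, len=4) (overlapping!). Copied 'TBTB' from pos 2. Output: "VRTBTBTB"
Token 6: literal('C'). Output: "VRTBTBTBC"
Token 7: literal('T'). Output: "VRTBTBTBCT"
Token 8: backref(off=4, len=1). Copied 'T' from pos 6. Output: "VRTBTBTBCTT"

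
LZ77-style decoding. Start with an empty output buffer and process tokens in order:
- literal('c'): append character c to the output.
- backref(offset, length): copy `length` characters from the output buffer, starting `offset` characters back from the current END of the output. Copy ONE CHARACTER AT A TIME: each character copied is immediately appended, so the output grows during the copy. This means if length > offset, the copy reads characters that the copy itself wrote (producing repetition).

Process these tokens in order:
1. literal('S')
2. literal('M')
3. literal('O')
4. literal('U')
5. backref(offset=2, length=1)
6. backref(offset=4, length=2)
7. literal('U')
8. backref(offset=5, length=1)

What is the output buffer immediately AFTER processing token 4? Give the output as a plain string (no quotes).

Answer: SMOU

Derivation:
Token 1: literal('S'). Output: "S"
Token 2: literal('M'). Output: "SM"
Token 3: literal('O'). Output: "SMO"
Token 4: literal('U'). Output: "SMOU"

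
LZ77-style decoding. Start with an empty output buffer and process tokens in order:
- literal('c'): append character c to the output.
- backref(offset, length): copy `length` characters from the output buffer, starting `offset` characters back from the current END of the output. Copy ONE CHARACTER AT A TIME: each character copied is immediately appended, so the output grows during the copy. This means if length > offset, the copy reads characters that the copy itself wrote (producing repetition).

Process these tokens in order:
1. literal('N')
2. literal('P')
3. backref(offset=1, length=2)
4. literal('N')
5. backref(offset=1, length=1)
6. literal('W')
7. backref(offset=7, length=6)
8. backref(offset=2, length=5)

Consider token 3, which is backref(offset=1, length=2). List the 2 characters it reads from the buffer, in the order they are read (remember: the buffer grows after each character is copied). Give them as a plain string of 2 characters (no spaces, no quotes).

Token 1: literal('N'). Output: "N"
Token 2: literal('P'). Output: "NP"
Token 3: backref(off=1, len=2). Buffer before: "NP" (len 2)
  byte 1: read out[1]='P', append. Buffer now: "NPP"
  byte 2: read out[2]='P', append. Buffer now: "NPPP"

Answer: PP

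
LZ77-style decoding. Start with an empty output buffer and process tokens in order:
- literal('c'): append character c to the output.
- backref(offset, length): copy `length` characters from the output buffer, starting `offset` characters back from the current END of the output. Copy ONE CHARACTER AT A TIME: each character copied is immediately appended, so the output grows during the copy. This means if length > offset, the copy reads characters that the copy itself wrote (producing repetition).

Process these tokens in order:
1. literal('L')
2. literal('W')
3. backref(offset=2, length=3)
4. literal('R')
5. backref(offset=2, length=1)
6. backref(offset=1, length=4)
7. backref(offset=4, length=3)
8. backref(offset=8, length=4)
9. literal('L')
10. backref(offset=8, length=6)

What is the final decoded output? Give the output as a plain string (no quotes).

Token 1: literal('L'). Output: "L"
Token 2: literal('W'). Output: "LW"
Token 3: backref(off=2, len=3) (overlapping!). Copied 'LWL' from pos 0. Output: "LWLWL"
Token 4: literal('R'). Output: "LWLWLR"
Token 5: backref(off=2, len=1). Copied 'L' from pos 4. Output: "LWLWLRL"
Token 6: backref(off=1, len=4) (overlapping!). Copied 'LLLL' from pos 6. Output: "LWLWLRLLLLL"
Token 7: backref(off=4, len=3). Copied 'LLL' from pos 7. Output: "LWLWLRLLLLLLLL"
Token 8: backref(off=8, len=4). Copied 'LLLL' from pos 6. Output: "LWLWLRLLLLLLLLLLLL"
Token 9: literal('L'). Output: "LWLWLRLLLLLLLLLLLLL"
Token 10: backref(off=8, len=6). Copied 'LLLLLL' from pos 11. Output: "LWLWLRLLLLLLLLLLLLLLLLLLL"

Answer: LWLWLRLLLLLLLLLLLLLLLLLLL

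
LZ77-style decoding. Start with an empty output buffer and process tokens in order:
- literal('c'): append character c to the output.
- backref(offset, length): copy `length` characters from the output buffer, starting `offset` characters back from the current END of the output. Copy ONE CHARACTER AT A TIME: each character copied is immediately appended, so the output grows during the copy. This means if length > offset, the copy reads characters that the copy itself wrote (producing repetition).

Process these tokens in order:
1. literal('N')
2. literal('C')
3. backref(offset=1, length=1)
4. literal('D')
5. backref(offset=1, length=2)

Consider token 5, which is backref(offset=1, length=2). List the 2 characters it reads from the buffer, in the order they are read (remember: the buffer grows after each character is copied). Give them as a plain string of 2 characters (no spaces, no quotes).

Answer: DD

Derivation:
Token 1: literal('N'). Output: "N"
Token 2: literal('C'). Output: "NC"
Token 3: backref(off=1, len=1). Copied 'C' from pos 1. Output: "NCC"
Token 4: literal('D'). Output: "NCCD"
Token 5: backref(off=1, len=2). Buffer before: "NCCD" (len 4)
  byte 1: read out[3]='D', append. Buffer now: "NCCDD"
  byte 2: read out[4]='D', append. Buffer now: "NCCDDD"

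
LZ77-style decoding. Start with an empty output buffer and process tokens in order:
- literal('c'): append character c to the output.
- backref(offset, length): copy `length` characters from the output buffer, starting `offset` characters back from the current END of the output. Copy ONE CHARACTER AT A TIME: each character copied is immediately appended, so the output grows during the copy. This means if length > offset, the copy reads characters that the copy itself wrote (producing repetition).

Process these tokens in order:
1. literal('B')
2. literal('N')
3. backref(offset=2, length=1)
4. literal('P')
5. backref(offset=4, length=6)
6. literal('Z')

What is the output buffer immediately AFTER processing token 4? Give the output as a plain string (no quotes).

Token 1: literal('B'). Output: "B"
Token 2: literal('N'). Output: "BN"
Token 3: backref(off=2, len=1). Copied 'B' from pos 0. Output: "BNB"
Token 4: literal('P'). Output: "BNBP"

Answer: BNBP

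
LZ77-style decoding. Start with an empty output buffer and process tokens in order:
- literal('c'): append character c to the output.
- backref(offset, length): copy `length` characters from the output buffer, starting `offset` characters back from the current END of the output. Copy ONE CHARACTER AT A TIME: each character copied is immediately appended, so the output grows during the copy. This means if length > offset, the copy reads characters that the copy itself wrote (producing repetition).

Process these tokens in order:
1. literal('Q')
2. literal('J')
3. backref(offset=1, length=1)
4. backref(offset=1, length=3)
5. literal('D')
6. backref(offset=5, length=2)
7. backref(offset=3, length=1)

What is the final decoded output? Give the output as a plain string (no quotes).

Answer: QJJJJJDJJD

Derivation:
Token 1: literal('Q'). Output: "Q"
Token 2: literal('J'). Output: "QJ"
Token 3: backref(off=1, len=1). Copied 'J' from pos 1. Output: "QJJ"
Token 4: backref(off=1, len=3) (overlapping!). Copied 'JJJ' from pos 2. Output: "QJJJJJ"
Token 5: literal('D'). Output: "QJJJJJD"
Token 6: backref(off=5, len=2). Copied 'JJ' from pos 2. Output: "QJJJJJDJJ"
Token 7: backref(off=3, len=1). Copied 'D' from pos 6. Output: "QJJJJJDJJD"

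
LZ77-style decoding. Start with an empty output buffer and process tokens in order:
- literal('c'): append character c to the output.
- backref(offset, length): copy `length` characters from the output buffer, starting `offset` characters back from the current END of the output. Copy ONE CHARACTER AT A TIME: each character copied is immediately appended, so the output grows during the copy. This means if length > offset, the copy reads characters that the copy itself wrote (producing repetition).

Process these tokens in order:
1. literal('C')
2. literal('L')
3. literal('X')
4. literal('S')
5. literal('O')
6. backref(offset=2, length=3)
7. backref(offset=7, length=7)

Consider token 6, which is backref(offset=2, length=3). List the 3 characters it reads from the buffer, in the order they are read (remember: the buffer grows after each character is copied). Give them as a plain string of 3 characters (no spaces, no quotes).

Answer: SOS

Derivation:
Token 1: literal('C'). Output: "C"
Token 2: literal('L'). Output: "CL"
Token 3: literal('X'). Output: "CLX"
Token 4: literal('S'). Output: "CLXS"
Token 5: literal('O'). Output: "CLXSO"
Token 6: backref(off=2, len=3). Buffer before: "CLXSO" (len 5)
  byte 1: read out[3]='S', append. Buffer now: "CLXSOS"
  byte 2: read out[4]='O', append. Buffer now: "CLXSOSO"
  byte 3: read out[5]='S', append. Buffer now: "CLXSOSOS"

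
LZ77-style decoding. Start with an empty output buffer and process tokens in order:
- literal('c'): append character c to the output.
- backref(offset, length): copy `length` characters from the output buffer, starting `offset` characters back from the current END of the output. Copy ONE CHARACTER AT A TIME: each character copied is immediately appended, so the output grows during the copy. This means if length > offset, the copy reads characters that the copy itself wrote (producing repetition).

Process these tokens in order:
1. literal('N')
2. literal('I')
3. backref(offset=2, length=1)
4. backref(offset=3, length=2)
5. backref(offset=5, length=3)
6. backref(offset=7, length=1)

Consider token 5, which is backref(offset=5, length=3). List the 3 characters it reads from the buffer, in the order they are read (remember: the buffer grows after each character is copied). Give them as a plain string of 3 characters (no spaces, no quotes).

Answer: NIN

Derivation:
Token 1: literal('N'). Output: "N"
Token 2: literal('I'). Output: "NI"
Token 3: backref(off=2, len=1). Copied 'N' from pos 0. Output: "NIN"
Token 4: backref(off=3, len=2). Copied 'NI' from pos 0. Output: "NINNI"
Token 5: backref(off=5, len=3). Buffer before: "NINNI" (len 5)
  byte 1: read out[0]='N', append. Buffer now: "NINNIN"
  byte 2: read out[1]='I', append. Buffer now: "NINNINI"
  byte 3: read out[2]='N', append. Buffer now: "NINNININ"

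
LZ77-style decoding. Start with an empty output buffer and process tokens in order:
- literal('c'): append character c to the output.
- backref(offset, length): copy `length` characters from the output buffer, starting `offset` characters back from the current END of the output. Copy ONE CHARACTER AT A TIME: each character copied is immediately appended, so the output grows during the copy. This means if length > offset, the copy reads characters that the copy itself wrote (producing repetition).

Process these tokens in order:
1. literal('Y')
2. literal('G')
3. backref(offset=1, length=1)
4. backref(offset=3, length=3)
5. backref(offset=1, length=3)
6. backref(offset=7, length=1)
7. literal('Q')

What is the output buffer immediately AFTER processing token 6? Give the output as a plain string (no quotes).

Token 1: literal('Y'). Output: "Y"
Token 2: literal('G'). Output: "YG"
Token 3: backref(off=1, len=1). Copied 'G' from pos 1. Output: "YGG"
Token 4: backref(off=3, len=3). Copied 'YGG' from pos 0. Output: "YGGYGG"
Token 5: backref(off=1, len=3) (overlapping!). Copied 'GGG' from pos 5. Output: "YGGYGGGGG"
Token 6: backref(off=7, len=1). Copied 'G' from pos 2. Output: "YGGYGGGGGG"

Answer: YGGYGGGGGG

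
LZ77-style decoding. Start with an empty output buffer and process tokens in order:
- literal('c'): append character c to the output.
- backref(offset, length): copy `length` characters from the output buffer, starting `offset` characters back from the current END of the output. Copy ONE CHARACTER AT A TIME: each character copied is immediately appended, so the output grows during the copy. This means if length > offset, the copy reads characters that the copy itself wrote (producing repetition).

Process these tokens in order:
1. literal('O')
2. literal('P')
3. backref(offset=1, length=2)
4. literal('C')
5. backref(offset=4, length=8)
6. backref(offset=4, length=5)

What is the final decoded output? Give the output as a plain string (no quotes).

Token 1: literal('O'). Output: "O"
Token 2: literal('P'). Output: "OP"
Token 3: backref(off=1, len=2) (overlapping!). Copied 'PP' from pos 1. Output: "OPPP"
Token 4: literal('C'). Output: "OPPPC"
Token 5: backref(off=4, len=8) (overlapping!). Copied 'PPPCPPPC' from pos 1. Output: "OPPPCPPPCPPPC"
Token 6: backref(off=4, len=5) (overlapping!). Copied 'PPPCP' from pos 9. Output: "OPPPCPPPCPPPCPPPCP"

Answer: OPPPCPPPCPPPCPPPCP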